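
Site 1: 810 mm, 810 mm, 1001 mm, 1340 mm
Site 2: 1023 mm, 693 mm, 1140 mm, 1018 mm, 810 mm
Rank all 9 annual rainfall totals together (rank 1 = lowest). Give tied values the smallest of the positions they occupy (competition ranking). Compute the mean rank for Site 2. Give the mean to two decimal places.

Sorted (ascending): 693, 810, 810, 810, 1001, 1018, 1023, 1140, 1340
The 3 values of 810 occupy positions 2–4 → each gets rank 2.
Site 2 values → pooled ranks: 1023→7, 693→1, 1140→8, 1018→6, 810→2
Mean rank = (7 + 1 + 8 + 6 + 2) / 5 = 4.80

4.80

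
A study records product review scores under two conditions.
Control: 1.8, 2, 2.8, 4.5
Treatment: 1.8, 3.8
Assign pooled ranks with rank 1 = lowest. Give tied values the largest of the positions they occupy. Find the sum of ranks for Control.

Sorted (ascending): 1.8, 1.8, 2, 2.8, 3.8, 4.5
The 2 values of 1.8 occupy positions 1–2 → each gets rank 2.
Control values → pooled ranks: 1.8→2, 2→3, 2.8→4, 4.5→6
Rank sum = 2 + 3 + 4 + 6 = 15

15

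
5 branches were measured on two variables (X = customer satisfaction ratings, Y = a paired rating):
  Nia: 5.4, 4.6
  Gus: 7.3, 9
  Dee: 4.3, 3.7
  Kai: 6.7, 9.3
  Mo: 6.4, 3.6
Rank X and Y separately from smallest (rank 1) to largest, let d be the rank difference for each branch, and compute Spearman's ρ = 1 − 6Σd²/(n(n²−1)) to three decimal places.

Ranks of variable 1: 2, 5, 1, 4, 3
Ranks of variable 2: 3, 4, 2, 5, 1
d = r₁ − r₂: -1, 1, -1, -1, 2
d²: 1, 1, 1, 1, 4; Σd² = 8
ρ = 1 − 6·8/(5·24) = 1 − 48/120 = 0.600

0.600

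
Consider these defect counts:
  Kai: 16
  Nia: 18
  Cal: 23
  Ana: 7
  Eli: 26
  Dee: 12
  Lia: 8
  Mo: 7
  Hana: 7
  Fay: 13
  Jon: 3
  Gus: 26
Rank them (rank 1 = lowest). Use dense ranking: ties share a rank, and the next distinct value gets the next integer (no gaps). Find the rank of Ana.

2

Sorted (ascending): 3, 7, 7, 7, 8, 12, 13, 16, 18, 23, 26, 26
The 3 values of 7 share dense rank 2.
The 2 values of 26 share dense rank 9.
Remaining distinct values take the next consecutive integers.
Ana has value 7 → rank 2.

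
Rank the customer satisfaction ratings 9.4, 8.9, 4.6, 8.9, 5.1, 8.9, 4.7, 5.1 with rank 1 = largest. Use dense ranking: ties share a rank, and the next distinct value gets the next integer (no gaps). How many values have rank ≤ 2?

4

Sorted (descending): 9.4, 8.9, 8.9, 8.9, 5.1, 5.1, 4.7, 4.6
The 3 values of 8.9 share dense rank 2.
The 2 values of 5.1 share dense rank 3.
Remaining distinct values take the next consecutive integers.
Ranks ≤ 2: {1, 2, 2, 2} → 4 values.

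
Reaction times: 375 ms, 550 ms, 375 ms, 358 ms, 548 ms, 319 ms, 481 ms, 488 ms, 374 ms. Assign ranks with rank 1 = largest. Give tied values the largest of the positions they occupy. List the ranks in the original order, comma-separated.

6, 1, 6, 8, 2, 9, 4, 3, 7

Sorted (descending): 550, 548, 488, 481, 375, 375, 374, 358, 319
The 2 values of 375 occupy positions 5–6 → each gets rank 6.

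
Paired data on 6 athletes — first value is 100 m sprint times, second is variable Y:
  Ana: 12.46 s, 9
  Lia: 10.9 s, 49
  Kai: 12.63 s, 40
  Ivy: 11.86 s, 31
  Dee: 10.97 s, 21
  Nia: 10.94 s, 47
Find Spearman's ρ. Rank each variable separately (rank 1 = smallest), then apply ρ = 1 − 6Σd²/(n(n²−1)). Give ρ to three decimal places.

Ranks of variable 1: 5, 1, 6, 4, 3, 2
Ranks of variable 2: 1, 6, 4, 3, 2, 5
d = r₁ − r₂: 4, -5, 2, 1, 1, -3
d²: 16, 25, 4, 1, 1, 9; Σd² = 56
ρ = 1 − 6·56/(6·35) = 1 − 336/210 = -0.600

-0.600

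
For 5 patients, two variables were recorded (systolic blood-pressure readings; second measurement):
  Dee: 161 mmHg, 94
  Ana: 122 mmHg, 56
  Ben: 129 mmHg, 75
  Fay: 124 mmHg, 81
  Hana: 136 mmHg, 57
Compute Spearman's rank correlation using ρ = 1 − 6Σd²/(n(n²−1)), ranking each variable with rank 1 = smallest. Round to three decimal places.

0.600

Ranks of variable 1: 5, 1, 3, 2, 4
Ranks of variable 2: 5, 1, 3, 4, 2
d = r₁ − r₂: 0, 0, 0, -2, 2
d²: 0, 0, 0, 4, 4; Σd² = 8
ρ = 1 − 6·8/(5·24) = 1 − 48/120 = 0.600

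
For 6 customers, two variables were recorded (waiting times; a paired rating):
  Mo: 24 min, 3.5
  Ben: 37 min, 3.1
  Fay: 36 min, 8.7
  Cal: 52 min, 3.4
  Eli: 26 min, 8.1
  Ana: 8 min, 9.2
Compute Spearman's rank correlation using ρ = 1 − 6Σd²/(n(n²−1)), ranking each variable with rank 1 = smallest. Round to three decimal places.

-0.714

Ranks of variable 1: 2, 5, 4, 6, 3, 1
Ranks of variable 2: 3, 1, 5, 2, 4, 6
d = r₁ − r₂: -1, 4, -1, 4, -1, -5
d²: 1, 16, 1, 16, 1, 25; Σd² = 60
ρ = 1 − 6·60/(6·35) = 1 − 360/210 = -0.714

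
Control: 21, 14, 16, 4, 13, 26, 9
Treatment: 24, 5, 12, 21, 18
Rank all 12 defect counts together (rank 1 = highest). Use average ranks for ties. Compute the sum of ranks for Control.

Sorted (descending): 26, 24, 21, 21, 18, 16, 14, 13, 12, 9, 5, 4
The 2 values of 21 occupy positions 3–4 → average rank (3+4)/2 = 3.5.
Control values → pooled ranks: 21→3.5, 14→7, 16→6, 4→12, 13→8, 26→1, 9→10
Rank sum = 3.5 + 7 + 6 + 12 + 8 + 1 + 10 = 47.5

47.5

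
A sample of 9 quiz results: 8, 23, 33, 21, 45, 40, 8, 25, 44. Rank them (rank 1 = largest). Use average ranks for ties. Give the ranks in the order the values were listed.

Sorted (descending): 45, 44, 40, 33, 25, 23, 21, 8, 8
The 2 values of 8 occupy positions 8–9 → average rank (8+9)/2 = 8.5.

8.5, 6, 4, 7, 1, 3, 8.5, 5, 2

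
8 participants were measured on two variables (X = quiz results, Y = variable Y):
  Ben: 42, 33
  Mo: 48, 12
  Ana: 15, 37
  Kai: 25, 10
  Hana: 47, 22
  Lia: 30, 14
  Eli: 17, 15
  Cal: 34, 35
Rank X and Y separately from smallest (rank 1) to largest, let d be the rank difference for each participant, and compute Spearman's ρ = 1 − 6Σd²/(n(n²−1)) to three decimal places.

-0.214

Ranks of variable 1: 6, 8, 1, 3, 7, 4, 2, 5
Ranks of variable 2: 6, 2, 8, 1, 5, 3, 4, 7
d = r₁ − r₂: 0, 6, -7, 2, 2, 1, -2, -2
d²: 0, 36, 49, 4, 4, 1, 4, 4; Σd² = 102
ρ = 1 − 6·102/(8·63) = 1 − 612/504 = -0.214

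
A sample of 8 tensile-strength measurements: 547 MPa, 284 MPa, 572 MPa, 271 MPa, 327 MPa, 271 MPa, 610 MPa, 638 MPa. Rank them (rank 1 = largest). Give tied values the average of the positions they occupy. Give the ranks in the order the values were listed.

Sorted (descending): 638, 610, 572, 547, 327, 284, 271, 271
The 2 values of 271 occupy positions 7–8 → average rank (7+8)/2 = 7.5.

4, 6, 3, 7.5, 5, 7.5, 2, 1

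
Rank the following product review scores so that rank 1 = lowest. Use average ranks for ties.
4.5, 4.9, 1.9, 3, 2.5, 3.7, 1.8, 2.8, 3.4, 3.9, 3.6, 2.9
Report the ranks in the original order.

Sorted (ascending): 1.8, 1.9, 2.5, 2.8, 2.9, 3, 3.4, 3.6, 3.7, 3.9, 4.5, 4.9
No ties — each value takes its position as its rank.

11, 12, 2, 6, 3, 9, 1, 4, 7, 10, 8, 5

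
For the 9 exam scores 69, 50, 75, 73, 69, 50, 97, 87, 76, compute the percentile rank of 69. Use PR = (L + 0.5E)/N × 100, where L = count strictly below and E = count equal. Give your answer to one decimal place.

33.3

N = 9.
Strictly below 69: 2. Equal to 69: 2.
PR = (2 + 0.5·2)/9 × 100 = 33.3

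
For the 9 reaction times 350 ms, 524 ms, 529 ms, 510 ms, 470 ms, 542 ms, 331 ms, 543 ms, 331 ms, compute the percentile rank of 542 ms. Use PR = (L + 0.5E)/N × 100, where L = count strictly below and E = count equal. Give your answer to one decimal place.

83.3

N = 9.
Strictly below 542: 7. Equal to 542: 1.
PR = (7 + 0.5·1)/9 × 100 = 83.3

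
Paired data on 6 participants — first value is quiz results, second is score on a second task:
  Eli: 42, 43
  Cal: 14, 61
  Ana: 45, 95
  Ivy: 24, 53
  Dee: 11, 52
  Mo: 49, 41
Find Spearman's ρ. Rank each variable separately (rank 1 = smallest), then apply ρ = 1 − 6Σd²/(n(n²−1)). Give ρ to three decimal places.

Ranks of variable 1: 4, 2, 5, 3, 1, 6
Ranks of variable 2: 2, 5, 6, 4, 3, 1
d = r₁ − r₂: 2, -3, -1, -1, -2, 5
d²: 4, 9, 1, 1, 4, 25; Σd² = 44
ρ = 1 − 6·44/(6·35) = 1 − 264/210 = -0.257

-0.257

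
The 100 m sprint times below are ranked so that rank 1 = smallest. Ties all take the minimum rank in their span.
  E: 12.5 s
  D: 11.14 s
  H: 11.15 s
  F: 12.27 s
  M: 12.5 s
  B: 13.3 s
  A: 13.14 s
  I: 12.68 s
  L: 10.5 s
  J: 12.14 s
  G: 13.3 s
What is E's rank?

6

Sorted (ascending): 10.5, 11.14, 11.15, 12.14, 12.27, 12.5, 12.5, 12.68, 13.14, 13.3, 13.3
The 2 values of 12.5 occupy positions 6–7 → each gets rank 6.
The 2 values of 13.3 occupy positions 10–11 → each gets rank 10.
E has value 12.5 s → rank 6.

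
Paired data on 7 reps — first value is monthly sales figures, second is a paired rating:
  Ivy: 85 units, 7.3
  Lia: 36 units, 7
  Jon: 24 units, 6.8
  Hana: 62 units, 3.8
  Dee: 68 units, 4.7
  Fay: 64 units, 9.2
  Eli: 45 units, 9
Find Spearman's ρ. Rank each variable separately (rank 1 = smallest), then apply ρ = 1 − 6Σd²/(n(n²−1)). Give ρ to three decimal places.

Ranks of variable 1: 7, 2, 1, 4, 6, 5, 3
Ranks of variable 2: 5, 4, 3, 1, 2, 7, 6
d = r₁ − r₂: 2, -2, -2, 3, 4, -2, -3
d²: 4, 4, 4, 9, 16, 4, 9; Σd² = 50
ρ = 1 − 6·50/(7·48) = 1 − 300/336 = 0.107

0.107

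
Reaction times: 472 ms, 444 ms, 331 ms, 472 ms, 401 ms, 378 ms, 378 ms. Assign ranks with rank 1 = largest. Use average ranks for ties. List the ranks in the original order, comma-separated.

Sorted (descending): 472, 472, 444, 401, 378, 378, 331
The 2 values of 472 occupy positions 1–2 → average rank (1+2)/2 = 1.5.
The 2 values of 378 occupy positions 5–6 → average rank (5+6)/2 = 5.5.

1.5, 3, 7, 1.5, 4, 5.5, 5.5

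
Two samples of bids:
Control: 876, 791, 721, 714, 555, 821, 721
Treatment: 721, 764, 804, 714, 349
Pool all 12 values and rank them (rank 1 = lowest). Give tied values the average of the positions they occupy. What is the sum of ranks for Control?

Sorted (ascending): 349, 555, 714, 714, 721, 721, 721, 764, 791, 804, 821, 876
The 2 values of 714 occupy positions 3–4 → average rank (3+4)/2 = 3.5.
The 3 values of 721 occupy positions 5–7 → average rank 6.
Control values → pooled ranks: 876→12, 791→9, 721→6, 714→3.5, 555→2, 821→11, 721→6
Rank sum = 12 + 9 + 6 + 3.5 + 2 + 11 + 6 = 49.5

49.5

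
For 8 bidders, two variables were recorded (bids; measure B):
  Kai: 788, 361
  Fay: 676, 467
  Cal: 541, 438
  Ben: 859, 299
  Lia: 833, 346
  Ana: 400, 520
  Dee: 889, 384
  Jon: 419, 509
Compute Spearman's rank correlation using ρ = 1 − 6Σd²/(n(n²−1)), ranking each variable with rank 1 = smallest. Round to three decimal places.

Ranks of variable 1: 5, 4, 3, 7, 6, 1, 8, 2
Ranks of variable 2: 3, 6, 5, 1, 2, 8, 4, 7
d = r₁ − r₂: 2, -2, -2, 6, 4, -7, 4, -5
d²: 4, 4, 4, 36, 16, 49, 16, 25; Σd² = 154
ρ = 1 − 6·154/(8·63) = 1 − 924/504 = -0.833

-0.833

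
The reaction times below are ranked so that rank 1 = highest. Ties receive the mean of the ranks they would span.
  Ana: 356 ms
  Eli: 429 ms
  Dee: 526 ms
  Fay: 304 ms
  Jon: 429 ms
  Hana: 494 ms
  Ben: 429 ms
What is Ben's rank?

4

Sorted (descending): 526, 494, 429, 429, 429, 356, 304
The 3 values of 429 occupy positions 3–5 → average rank 4.
Ben has value 429 ms → rank 4.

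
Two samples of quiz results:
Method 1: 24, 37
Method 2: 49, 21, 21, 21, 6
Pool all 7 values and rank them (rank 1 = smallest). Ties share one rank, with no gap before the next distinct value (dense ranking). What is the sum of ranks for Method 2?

Sorted (ascending): 6, 21, 21, 21, 24, 37, 49
The 3 values of 21 share dense rank 2.
Remaining distinct values take the next consecutive integers.
Method 2 values → pooled ranks: 49→5, 21→2, 21→2, 21→2, 6→1
Rank sum = 5 + 2 + 2 + 2 + 1 = 12

12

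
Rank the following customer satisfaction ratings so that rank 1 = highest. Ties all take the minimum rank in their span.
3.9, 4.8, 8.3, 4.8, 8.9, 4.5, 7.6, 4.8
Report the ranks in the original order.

Sorted (descending): 8.9, 8.3, 7.6, 4.8, 4.8, 4.8, 4.5, 3.9
The 3 values of 4.8 occupy positions 4–6 → each gets rank 4.

8, 4, 2, 4, 1, 7, 3, 4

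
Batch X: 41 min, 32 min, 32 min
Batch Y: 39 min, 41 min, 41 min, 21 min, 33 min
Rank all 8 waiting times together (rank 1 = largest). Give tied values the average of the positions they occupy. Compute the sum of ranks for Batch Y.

21

Sorted (descending): 41, 41, 41, 39, 33, 32, 32, 21
The 3 values of 41 occupy positions 1–3 → average rank 2.
The 2 values of 32 occupy positions 6–7 → average rank (6+7)/2 = 6.5.
Batch Y values → pooled ranks: 39→4, 41→2, 41→2, 21→8, 33→5
Rank sum = 4 + 2 + 2 + 8 + 5 = 21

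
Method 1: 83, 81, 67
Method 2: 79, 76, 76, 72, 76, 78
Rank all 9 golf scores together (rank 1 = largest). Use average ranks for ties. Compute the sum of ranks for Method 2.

33

Sorted (descending): 83, 81, 79, 78, 76, 76, 76, 72, 67
The 3 values of 76 occupy positions 5–7 → average rank 6.
Method 2 values → pooled ranks: 79→3, 76→6, 76→6, 72→8, 76→6, 78→4
Rank sum = 3 + 6 + 6 + 8 + 6 + 4 = 33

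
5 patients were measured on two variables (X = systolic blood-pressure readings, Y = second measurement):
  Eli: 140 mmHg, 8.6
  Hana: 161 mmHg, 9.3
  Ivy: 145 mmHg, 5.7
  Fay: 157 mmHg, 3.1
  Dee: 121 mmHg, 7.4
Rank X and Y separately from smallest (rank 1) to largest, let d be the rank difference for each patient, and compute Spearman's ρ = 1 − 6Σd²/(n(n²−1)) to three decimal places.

Ranks of variable 1: 2, 5, 3, 4, 1
Ranks of variable 2: 4, 5, 2, 1, 3
d = r₁ − r₂: -2, 0, 1, 3, -2
d²: 4, 0, 1, 9, 4; Σd² = 18
ρ = 1 − 6·18/(5·24) = 1 − 108/120 = 0.100

0.100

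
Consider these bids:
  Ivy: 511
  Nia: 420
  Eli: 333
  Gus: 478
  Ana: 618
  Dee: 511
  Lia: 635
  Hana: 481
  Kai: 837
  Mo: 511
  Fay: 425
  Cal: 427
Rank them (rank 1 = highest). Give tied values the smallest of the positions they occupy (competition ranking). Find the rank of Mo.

4

Sorted (descending): 837, 635, 618, 511, 511, 511, 481, 478, 427, 425, 420, 333
The 3 values of 511 occupy positions 4–6 → each gets rank 4.
Mo has value 511 → rank 4.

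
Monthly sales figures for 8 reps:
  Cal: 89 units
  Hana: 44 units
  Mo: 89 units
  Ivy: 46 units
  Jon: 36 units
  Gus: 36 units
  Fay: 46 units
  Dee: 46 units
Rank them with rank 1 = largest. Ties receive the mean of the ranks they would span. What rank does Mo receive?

1.5

Sorted (descending): 89, 89, 46, 46, 46, 44, 36, 36
The 2 values of 89 occupy positions 1–2 → average rank (1+2)/2 = 1.5.
The 3 values of 46 occupy positions 3–5 → average rank 4.
The 2 values of 36 occupy positions 7–8 → average rank (7+8)/2 = 7.5.
Mo has value 89 units → rank 1.5.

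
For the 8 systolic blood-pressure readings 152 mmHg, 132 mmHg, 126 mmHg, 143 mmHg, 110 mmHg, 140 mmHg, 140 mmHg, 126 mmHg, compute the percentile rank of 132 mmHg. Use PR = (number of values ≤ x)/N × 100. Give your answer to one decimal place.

N = 8.
Strictly below 132: 3. Equal to 132: 1.
PR = 4/8 × 100 = 50.0

50.0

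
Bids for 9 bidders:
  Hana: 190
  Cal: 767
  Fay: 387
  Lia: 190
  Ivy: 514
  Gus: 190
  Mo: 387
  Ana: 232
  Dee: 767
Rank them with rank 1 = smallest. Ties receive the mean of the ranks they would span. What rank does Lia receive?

Sorted (ascending): 190, 190, 190, 232, 387, 387, 514, 767, 767
The 3 values of 190 occupy positions 1–3 → average rank 2.
The 2 values of 387 occupy positions 5–6 → average rank (5+6)/2 = 5.5.
The 2 values of 767 occupy positions 8–9 → average rank (8+9)/2 = 8.5.
Lia has value 190 → rank 2.

2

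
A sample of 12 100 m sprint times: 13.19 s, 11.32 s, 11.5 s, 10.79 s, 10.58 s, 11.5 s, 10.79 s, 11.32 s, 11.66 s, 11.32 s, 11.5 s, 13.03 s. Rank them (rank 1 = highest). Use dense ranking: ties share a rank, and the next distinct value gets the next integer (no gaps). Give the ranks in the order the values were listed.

Sorted (descending): 13.19, 13.03, 11.66, 11.5, 11.5, 11.5, 11.32, 11.32, 11.32, 10.79, 10.79, 10.58
The 3 values of 11.5 share dense rank 4.
The 3 values of 11.32 share dense rank 5.
The 2 values of 10.79 share dense rank 6.
Remaining distinct values take the next consecutive integers.

1, 5, 4, 6, 7, 4, 6, 5, 3, 5, 4, 2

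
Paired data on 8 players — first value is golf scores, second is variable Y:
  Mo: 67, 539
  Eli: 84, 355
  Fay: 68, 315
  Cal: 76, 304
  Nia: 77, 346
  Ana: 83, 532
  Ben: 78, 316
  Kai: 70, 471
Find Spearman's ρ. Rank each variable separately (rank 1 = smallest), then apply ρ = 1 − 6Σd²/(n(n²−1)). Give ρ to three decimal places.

-0.024

Ranks of variable 1: 1, 8, 2, 4, 5, 7, 6, 3
Ranks of variable 2: 8, 5, 2, 1, 4, 7, 3, 6
d = r₁ − r₂: -7, 3, 0, 3, 1, 0, 3, -3
d²: 49, 9, 0, 9, 1, 0, 9, 9; Σd² = 86
ρ = 1 − 6·86/(8·63) = 1 − 516/504 = -0.024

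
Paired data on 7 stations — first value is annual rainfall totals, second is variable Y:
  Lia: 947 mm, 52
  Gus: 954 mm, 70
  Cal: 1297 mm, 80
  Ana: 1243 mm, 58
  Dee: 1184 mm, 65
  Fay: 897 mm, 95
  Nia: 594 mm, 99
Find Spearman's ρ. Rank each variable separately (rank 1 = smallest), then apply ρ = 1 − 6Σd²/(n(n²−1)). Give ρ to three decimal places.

Ranks of variable 1: 3, 4, 7, 6, 5, 2, 1
Ranks of variable 2: 1, 4, 5, 2, 3, 6, 7
d = r₁ − r₂: 2, 0, 2, 4, 2, -4, -6
d²: 4, 0, 4, 16, 4, 16, 36; Σd² = 80
ρ = 1 − 6·80/(7·48) = 1 − 480/336 = -0.429

-0.429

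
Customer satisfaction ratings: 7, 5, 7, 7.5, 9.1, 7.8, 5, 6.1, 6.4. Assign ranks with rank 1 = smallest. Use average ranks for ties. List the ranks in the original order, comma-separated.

5.5, 1.5, 5.5, 7, 9, 8, 1.5, 3, 4

Sorted (ascending): 5, 5, 6.1, 6.4, 7, 7, 7.5, 7.8, 9.1
The 2 values of 5 occupy positions 1–2 → average rank (1+2)/2 = 1.5.
The 2 values of 7 occupy positions 5–6 → average rank (5+6)/2 = 5.5.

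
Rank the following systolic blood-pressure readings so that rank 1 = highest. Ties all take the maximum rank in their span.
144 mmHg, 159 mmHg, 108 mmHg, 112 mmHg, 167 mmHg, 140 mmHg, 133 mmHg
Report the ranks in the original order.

Sorted (descending): 167, 159, 144, 140, 133, 112, 108
No ties — each value takes its position as its rank.

3, 2, 7, 6, 1, 4, 5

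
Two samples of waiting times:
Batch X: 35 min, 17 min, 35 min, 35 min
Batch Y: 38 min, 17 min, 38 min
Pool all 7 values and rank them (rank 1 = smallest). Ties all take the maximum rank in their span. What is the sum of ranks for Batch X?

Sorted (ascending): 17, 17, 35, 35, 35, 38, 38
The 2 values of 17 occupy positions 1–2 → each gets rank 2.
The 3 values of 35 occupy positions 3–5 → each gets rank 5.
The 2 values of 38 occupy positions 6–7 → each gets rank 7.
Batch X values → pooled ranks: 35→5, 17→2, 35→5, 35→5
Rank sum = 5 + 2 + 5 + 5 = 17

17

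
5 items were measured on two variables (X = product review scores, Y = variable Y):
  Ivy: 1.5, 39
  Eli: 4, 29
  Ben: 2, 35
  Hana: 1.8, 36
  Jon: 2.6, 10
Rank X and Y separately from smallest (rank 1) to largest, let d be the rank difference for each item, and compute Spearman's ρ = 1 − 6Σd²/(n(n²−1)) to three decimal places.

-0.900

Ranks of variable 1: 1, 5, 3, 2, 4
Ranks of variable 2: 5, 2, 3, 4, 1
d = r₁ − r₂: -4, 3, 0, -2, 3
d²: 16, 9, 0, 4, 9; Σd² = 38
ρ = 1 − 6·38/(5·24) = 1 − 228/120 = -0.900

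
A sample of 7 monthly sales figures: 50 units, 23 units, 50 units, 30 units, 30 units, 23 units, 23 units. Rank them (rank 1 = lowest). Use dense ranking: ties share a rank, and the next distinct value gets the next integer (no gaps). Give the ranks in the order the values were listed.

Sorted (ascending): 23, 23, 23, 30, 30, 50, 50
The 3 values of 23 share dense rank 1.
The 2 values of 30 share dense rank 2.
The 2 values of 50 share dense rank 3.

3, 1, 3, 2, 2, 1, 1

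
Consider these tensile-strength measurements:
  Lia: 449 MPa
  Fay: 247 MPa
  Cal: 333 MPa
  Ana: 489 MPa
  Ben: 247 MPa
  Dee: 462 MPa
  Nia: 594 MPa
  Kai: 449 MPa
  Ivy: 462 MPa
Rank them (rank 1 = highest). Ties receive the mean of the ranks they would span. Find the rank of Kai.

5.5

Sorted (descending): 594, 489, 462, 462, 449, 449, 333, 247, 247
The 2 values of 462 occupy positions 3–4 → average rank (3+4)/2 = 3.5.
The 2 values of 449 occupy positions 5–6 → average rank (5+6)/2 = 5.5.
The 2 values of 247 occupy positions 8–9 → average rank (8+9)/2 = 8.5.
Kai has value 449 MPa → rank 5.5.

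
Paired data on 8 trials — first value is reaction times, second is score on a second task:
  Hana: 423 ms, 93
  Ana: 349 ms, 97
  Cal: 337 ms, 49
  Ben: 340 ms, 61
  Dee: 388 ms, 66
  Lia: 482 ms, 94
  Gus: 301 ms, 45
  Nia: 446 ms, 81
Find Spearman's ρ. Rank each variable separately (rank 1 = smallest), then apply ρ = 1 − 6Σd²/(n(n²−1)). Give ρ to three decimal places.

0.738

Ranks of variable 1: 6, 4, 2, 3, 5, 8, 1, 7
Ranks of variable 2: 6, 8, 2, 3, 4, 7, 1, 5
d = r₁ − r₂: 0, -4, 0, 0, 1, 1, 0, 2
d²: 0, 16, 0, 0, 1, 1, 0, 4; Σd² = 22
ρ = 1 − 6·22/(8·63) = 1 − 132/504 = 0.738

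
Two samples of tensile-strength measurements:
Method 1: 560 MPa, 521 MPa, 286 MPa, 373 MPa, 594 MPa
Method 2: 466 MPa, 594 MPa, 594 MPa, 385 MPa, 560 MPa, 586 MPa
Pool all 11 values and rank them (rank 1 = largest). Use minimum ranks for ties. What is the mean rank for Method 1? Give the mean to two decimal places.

Sorted (descending): 594, 594, 594, 586, 560, 560, 521, 466, 385, 373, 286
The 3 values of 594 occupy positions 1–3 → each gets rank 1.
The 2 values of 560 occupy positions 5–6 → each gets rank 5.
Method 1 values → pooled ranks: 560→5, 521→7, 286→11, 373→10, 594→1
Mean rank = (5 + 7 + 11 + 10 + 1) / 5 = 6.80

6.80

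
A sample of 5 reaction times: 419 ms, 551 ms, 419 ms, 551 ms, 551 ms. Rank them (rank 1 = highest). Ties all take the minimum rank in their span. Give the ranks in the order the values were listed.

4, 1, 4, 1, 1

Sorted (descending): 551, 551, 551, 419, 419
The 3 values of 551 occupy positions 1–3 → each gets rank 1.
The 2 values of 419 occupy positions 4–5 → each gets rank 4.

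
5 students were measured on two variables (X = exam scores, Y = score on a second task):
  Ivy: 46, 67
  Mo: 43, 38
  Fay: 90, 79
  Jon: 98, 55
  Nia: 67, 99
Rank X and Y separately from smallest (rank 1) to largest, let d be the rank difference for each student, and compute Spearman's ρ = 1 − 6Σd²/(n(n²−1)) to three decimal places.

0.300

Ranks of variable 1: 2, 1, 4, 5, 3
Ranks of variable 2: 3, 1, 4, 2, 5
d = r₁ − r₂: -1, 0, 0, 3, -2
d²: 1, 0, 0, 9, 4; Σd² = 14
ρ = 1 − 6·14/(5·24) = 1 − 84/120 = 0.300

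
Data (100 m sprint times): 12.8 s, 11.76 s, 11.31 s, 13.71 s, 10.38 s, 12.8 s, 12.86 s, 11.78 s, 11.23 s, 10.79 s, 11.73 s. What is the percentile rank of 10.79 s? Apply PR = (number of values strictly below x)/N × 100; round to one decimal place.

9.1

N = 11.
Strictly below 10.79: 1. Equal to 10.79: 1.
PR = 1/11 × 100 = 9.1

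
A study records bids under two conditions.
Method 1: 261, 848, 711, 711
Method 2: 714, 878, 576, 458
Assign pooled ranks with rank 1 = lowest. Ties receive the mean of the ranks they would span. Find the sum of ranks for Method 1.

Sorted (ascending): 261, 458, 576, 711, 711, 714, 848, 878
The 2 values of 711 occupy positions 4–5 → average rank (4+5)/2 = 4.5.
Method 1 values → pooled ranks: 261→1, 848→7, 711→4.5, 711→4.5
Rank sum = 1 + 7 + 4.5 + 4.5 = 17

17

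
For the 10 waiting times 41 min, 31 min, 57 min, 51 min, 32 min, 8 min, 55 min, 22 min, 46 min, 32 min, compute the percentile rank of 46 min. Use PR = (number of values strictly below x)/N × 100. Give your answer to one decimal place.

N = 10.
Strictly below 46: 6. Equal to 46: 1.
PR = 6/10 × 100 = 60.0

60.0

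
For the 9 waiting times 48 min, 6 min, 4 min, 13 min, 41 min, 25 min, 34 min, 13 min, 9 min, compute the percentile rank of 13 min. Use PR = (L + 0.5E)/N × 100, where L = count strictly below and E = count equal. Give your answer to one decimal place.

N = 9.
Strictly below 13: 3. Equal to 13: 2.
PR = (3 + 0.5·2)/9 × 100 = 44.4

44.4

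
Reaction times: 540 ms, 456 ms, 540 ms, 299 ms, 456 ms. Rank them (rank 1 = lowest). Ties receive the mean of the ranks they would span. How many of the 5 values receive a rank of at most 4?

Sorted (ascending): 299, 456, 456, 540, 540
The 2 values of 456 occupy positions 2–3 → average rank (2+3)/2 = 2.5.
The 2 values of 540 occupy positions 4–5 → average rank (4+5)/2 = 4.5.
Ranks ≤ 4: {1, 2.5, 2.5} → 3 values.

3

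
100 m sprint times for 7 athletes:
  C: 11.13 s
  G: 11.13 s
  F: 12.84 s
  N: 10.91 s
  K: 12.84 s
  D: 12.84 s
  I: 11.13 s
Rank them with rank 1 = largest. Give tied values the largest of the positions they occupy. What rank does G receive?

Sorted (descending): 12.84, 12.84, 12.84, 11.13, 11.13, 11.13, 10.91
The 3 values of 12.84 occupy positions 1–3 → each gets rank 3.
The 3 values of 11.13 occupy positions 4–6 → each gets rank 6.
G has value 11.13 s → rank 6.

6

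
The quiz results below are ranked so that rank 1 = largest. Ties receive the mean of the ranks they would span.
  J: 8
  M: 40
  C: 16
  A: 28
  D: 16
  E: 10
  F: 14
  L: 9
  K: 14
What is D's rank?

3.5

Sorted (descending): 40, 28, 16, 16, 14, 14, 10, 9, 8
The 2 values of 16 occupy positions 3–4 → average rank (3+4)/2 = 3.5.
The 2 values of 14 occupy positions 5–6 → average rank (5+6)/2 = 5.5.
D has value 16 → rank 3.5.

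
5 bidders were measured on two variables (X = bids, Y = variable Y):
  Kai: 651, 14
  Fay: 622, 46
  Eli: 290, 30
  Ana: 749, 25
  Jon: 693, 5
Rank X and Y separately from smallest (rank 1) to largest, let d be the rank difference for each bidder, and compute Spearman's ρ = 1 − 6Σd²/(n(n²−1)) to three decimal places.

Ranks of variable 1: 3, 2, 1, 5, 4
Ranks of variable 2: 2, 5, 4, 3, 1
d = r₁ − r₂: 1, -3, -3, 2, 3
d²: 1, 9, 9, 4, 9; Σd² = 32
ρ = 1 − 6·32/(5·24) = 1 − 192/120 = -0.600

-0.600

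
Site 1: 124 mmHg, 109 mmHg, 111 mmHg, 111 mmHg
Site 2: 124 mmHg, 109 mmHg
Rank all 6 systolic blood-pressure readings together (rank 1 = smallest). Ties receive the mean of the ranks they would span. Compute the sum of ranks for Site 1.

14

Sorted (ascending): 109, 109, 111, 111, 124, 124
The 2 values of 109 occupy positions 1–2 → average rank (1+2)/2 = 1.5.
The 2 values of 111 occupy positions 3–4 → average rank (3+4)/2 = 3.5.
The 2 values of 124 occupy positions 5–6 → average rank (5+6)/2 = 5.5.
Site 1 values → pooled ranks: 124→5.5, 109→1.5, 111→3.5, 111→3.5
Rank sum = 5.5 + 1.5 + 3.5 + 3.5 = 14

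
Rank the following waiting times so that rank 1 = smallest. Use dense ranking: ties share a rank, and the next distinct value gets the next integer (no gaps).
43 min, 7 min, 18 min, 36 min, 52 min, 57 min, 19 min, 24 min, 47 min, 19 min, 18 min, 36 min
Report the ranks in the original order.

Sorted (ascending): 7, 18, 18, 19, 19, 24, 36, 36, 43, 47, 52, 57
The 2 values of 18 share dense rank 2.
The 2 values of 19 share dense rank 3.
The 2 values of 36 share dense rank 5.
Remaining distinct values take the next consecutive integers.

6, 1, 2, 5, 8, 9, 3, 4, 7, 3, 2, 5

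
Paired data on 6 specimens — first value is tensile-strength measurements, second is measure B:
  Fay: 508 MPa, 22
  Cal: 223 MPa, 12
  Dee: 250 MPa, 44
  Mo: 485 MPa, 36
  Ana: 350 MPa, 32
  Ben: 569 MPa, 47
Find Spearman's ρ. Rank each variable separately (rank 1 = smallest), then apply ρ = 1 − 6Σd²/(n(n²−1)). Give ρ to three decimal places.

0.486

Ranks of variable 1: 5, 1, 2, 4, 3, 6
Ranks of variable 2: 2, 1, 5, 4, 3, 6
d = r₁ − r₂: 3, 0, -3, 0, 0, 0
d²: 9, 0, 9, 0, 0, 0; Σd² = 18
ρ = 1 − 6·18/(6·35) = 1 − 108/210 = 0.486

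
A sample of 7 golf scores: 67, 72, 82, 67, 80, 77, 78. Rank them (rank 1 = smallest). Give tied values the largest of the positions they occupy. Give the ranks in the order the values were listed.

2, 3, 7, 2, 6, 4, 5

Sorted (ascending): 67, 67, 72, 77, 78, 80, 82
The 2 values of 67 occupy positions 1–2 → each gets rank 2.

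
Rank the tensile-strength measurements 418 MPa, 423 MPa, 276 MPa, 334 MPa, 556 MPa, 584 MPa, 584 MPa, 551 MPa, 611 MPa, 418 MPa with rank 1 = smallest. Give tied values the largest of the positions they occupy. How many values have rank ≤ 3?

2

Sorted (ascending): 276, 334, 418, 418, 423, 551, 556, 584, 584, 611
The 2 values of 418 occupy positions 3–4 → each gets rank 4.
The 2 values of 584 occupy positions 8–9 → each gets rank 9.
Ranks ≤ 3: {1, 2} → 2 values.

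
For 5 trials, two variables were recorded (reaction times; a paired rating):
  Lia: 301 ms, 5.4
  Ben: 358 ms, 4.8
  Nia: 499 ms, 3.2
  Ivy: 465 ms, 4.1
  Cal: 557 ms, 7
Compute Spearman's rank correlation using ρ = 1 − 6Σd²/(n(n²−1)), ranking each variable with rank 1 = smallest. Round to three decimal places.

0.000

Ranks of variable 1: 1, 2, 4, 3, 5
Ranks of variable 2: 4, 3, 1, 2, 5
d = r₁ − r₂: -3, -1, 3, 1, 0
d²: 9, 1, 9, 1, 0; Σd² = 20
ρ = 1 − 6·20/(5·24) = 1 − 120/120 = 0.000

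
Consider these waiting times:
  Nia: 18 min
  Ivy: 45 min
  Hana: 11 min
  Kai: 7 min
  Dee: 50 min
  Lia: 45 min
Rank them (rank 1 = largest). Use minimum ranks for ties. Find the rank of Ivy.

2

Sorted (descending): 50, 45, 45, 18, 11, 7
The 2 values of 45 occupy positions 2–3 → each gets rank 2.
Ivy has value 45 min → rank 2.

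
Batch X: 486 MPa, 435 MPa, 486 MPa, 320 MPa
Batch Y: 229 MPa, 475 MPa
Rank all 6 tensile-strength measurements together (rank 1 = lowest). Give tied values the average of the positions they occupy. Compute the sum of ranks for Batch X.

Sorted (ascending): 229, 320, 435, 475, 486, 486
The 2 values of 486 occupy positions 5–6 → average rank (5+6)/2 = 5.5.
Batch X values → pooled ranks: 486→5.5, 435→3, 486→5.5, 320→2
Rank sum = 5.5 + 3 + 5.5 + 2 = 16

16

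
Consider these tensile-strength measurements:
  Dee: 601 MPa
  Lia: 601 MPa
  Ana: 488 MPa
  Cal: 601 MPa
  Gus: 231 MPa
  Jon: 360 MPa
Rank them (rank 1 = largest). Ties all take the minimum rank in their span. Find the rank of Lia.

1

Sorted (descending): 601, 601, 601, 488, 360, 231
The 3 values of 601 occupy positions 1–3 → each gets rank 1.
Lia has value 601 MPa → rank 1.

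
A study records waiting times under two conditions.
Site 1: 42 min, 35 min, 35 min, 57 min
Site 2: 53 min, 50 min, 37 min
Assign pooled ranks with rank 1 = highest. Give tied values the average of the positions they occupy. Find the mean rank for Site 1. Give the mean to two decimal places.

Sorted (descending): 57, 53, 50, 42, 37, 35, 35
The 2 values of 35 occupy positions 6–7 → average rank (6+7)/2 = 6.5.
Site 1 values → pooled ranks: 42→4, 35→6.5, 35→6.5, 57→1
Mean rank = (4 + 6.5 + 6.5 + 1) / 4 = 4.50

4.50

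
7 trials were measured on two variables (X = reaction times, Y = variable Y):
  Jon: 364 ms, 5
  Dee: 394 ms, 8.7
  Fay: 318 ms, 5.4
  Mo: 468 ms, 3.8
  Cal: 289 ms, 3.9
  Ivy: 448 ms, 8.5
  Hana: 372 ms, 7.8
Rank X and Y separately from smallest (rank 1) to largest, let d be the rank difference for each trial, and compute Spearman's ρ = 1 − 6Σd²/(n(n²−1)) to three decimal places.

Ranks of variable 1: 3, 5, 2, 7, 1, 6, 4
Ranks of variable 2: 3, 7, 4, 1, 2, 6, 5
d = r₁ − r₂: 0, -2, -2, 6, -1, 0, -1
d²: 0, 4, 4, 36, 1, 0, 1; Σd² = 46
ρ = 1 − 6·46/(7·48) = 1 − 276/336 = 0.179

0.179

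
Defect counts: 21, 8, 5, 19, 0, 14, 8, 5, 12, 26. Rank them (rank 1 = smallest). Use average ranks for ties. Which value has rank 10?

26

Sorted (ascending): 0, 5, 5, 8, 8, 12, 14, 19, 21, 26
The 2 values of 5 occupy positions 2–3 → average rank (2+3)/2 = 2.5.
The 2 values of 8 occupy positions 4–5 → average rank (4+5)/2 = 4.5.
Rank 10 → value 26.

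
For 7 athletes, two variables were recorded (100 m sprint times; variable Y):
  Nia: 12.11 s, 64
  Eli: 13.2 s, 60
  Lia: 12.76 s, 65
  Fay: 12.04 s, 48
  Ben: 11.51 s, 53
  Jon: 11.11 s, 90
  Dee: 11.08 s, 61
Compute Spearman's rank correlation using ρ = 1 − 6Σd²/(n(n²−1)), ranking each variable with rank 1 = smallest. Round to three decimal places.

Ranks of variable 1: 5, 7, 6, 4, 3, 2, 1
Ranks of variable 2: 5, 3, 6, 1, 2, 7, 4
d = r₁ − r₂: 0, 4, 0, 3, 1, -5, -3
d²: 0, 16, 0, 9, 1, 25, 9; Σd² = 60
ρ = 1 − 6·60/(7·48) = 1 − 360/336 = -0.071

-0.071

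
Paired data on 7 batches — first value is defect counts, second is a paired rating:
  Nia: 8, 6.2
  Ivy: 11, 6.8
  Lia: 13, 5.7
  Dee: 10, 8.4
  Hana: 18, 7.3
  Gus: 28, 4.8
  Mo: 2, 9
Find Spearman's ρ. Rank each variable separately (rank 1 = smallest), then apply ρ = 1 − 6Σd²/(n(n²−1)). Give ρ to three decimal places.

Ranks of variable 1: 2, 4, 5, 3, 6, 7, 1
Ranks of variable 2: 3, 4, 2, 6, 5, 1, 7
d = r₁ − r₂: -1, 0, 3, -3, 1, 6, -6
d²: 1, 0, 9, 9, 1, 36, 36; Σd² = 92
ρ = 1 − 6·92/(7·48) = 1 − 552/336 = -0.643

-0.643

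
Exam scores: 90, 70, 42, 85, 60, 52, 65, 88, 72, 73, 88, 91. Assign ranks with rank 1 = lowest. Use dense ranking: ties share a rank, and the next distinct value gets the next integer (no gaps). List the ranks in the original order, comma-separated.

Sorted (ascending): 42, 52, 60, 65, 70, 72, 73, 85, 88, 88, 90, 91
The 2 values of 88 share dense rank 9.
Remaining distinct values take the next consecutive integers.

10, 5, 1, 8, 3, 2, 4, 9, 6, 7, 9, 11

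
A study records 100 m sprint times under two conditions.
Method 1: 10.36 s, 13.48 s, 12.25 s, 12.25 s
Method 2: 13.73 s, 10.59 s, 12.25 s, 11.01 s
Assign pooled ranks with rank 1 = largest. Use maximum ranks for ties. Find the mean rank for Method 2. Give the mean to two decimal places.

Sorted (descending): 13.73, 13.48, 12.25, 12.25, 12.25, 11.01, 10.59, 10.36
The 3 values of 12.25 occupy positions 3–5 → each gets rank 5.
Method 2 values → pooled ranks: 13.73→1, 10.59→7, 12.25→5, 11.01→6
Mean rank = (1 + 7 + 5 + 6) / 4 = 4.75

4.75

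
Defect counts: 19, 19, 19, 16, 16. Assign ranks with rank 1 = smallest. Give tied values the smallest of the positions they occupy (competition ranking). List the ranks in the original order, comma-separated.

Sorted (ascending): 16, 16, 19, 19, 19
The 2 values of 16 occupy positions 1–2 → each gets rank 1.
The 3 values of 19 occupy positions 3–5 → each gets rank 3.

3, 3, 3, 1, 1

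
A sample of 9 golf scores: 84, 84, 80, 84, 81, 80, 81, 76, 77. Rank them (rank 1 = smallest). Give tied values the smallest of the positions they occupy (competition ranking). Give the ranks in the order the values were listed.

Sorted (ascending): 76, 77, 80, 80, 81, 81, 84, 84, 84
The 2 values of 80 occupy positions 3–4 → each gets rank 3.
The 2 values of 81 occupy positions 5–6 → each gets rank 5.
The 3 values of 84 occupy positions 7–9 → each gets rank 7.

7, 7, 3, 7, 5, 3, 5, 1, 2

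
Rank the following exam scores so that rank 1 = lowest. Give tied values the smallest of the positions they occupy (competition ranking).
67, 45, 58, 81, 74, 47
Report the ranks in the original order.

4, 1, 3, 6, 5, 2

Sorted (ascending): 45, 47, 58, 67, 74, 81
No ties — each value takes its position as its rank.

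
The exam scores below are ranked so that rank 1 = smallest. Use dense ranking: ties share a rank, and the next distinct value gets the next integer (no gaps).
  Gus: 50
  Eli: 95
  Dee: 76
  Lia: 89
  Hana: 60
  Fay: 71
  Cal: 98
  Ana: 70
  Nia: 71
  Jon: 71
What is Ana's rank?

Sorted (ascending): 50, 60, 70, 71, 71, 71, 76, 89, 95, 98
The 3 values of 71 share dense rank 4.
Remaining distinct values take the next consecutive integers.
Ana has value 70 → rank 3.

3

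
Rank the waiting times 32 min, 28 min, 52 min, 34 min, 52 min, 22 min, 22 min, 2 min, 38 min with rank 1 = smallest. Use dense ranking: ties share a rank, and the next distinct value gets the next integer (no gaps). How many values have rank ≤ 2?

Sorted (ascending): 2, 22, 22, 28, 32, 34, 38, 52, 52
The 2 values of 22 share dense rank 2.
The 2 values of 52 share dense rank 7.
Remaining distinct values take the next consecutive integers.
Ranks ≤ 2: {1, 2, 2} → 3 values.

3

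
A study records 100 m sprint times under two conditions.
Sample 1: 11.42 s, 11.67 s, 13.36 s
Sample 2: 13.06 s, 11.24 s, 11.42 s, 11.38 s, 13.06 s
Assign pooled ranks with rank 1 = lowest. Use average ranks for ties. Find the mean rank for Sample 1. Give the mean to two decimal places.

Sorted (ascending): 11.24, 11.38, 11.42, 11.42, 11.67, 13.06, 13.06, 13.36
The 2 values of 11.42 occupy positions 3–4 → average rank (3+4)/2 = 3.5.
The 2 values of 13.06 occupy positions 6–7 → average rank (6+7)/2 = 6.5.
Sample 1 values → pooled ranks: 11.42→3.5, 11.67→5, 13.36→8
Mean rank = (3.5 + 5 + 8) / 3 = 5.50

5.50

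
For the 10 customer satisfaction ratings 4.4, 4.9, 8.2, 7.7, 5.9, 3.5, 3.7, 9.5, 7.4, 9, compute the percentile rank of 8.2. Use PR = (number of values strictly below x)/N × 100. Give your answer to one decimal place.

N = 10.
Strictly below 8.2: 7. Equal to 8.2: 1.
PR = 7/10 × 100 = 70.0

70.0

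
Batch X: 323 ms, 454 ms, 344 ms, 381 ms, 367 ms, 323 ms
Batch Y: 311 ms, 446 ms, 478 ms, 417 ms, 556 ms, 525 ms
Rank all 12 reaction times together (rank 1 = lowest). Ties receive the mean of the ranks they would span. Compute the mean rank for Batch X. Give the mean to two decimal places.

Sorted (ascending): 311, 323, 323, 344, 367, 381, 417, 446, 454, 478, 525, 556
The 2 values of 323 occupy positions 2–3 → average rank (2+3)/2 = 2.5.
Batch X values → pooled ranks: 323→2.5, 454→9, 344→4, 381→6, 367→5, 323→2.5
Mean rank = (2.5 + 9 + 4 + 6 + 5 + 2.5) / 6 = 4.83

4.83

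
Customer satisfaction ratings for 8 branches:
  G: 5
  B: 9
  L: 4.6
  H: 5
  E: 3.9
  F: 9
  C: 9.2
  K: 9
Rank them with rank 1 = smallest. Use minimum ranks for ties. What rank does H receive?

3

Sorted (ascending): 3.9, 4.6, 5, 5, 9, 9, 9, 9.2
The 2 values of 5 occupy positions 3–4 → each gets rank 3.
The 3 values of 9 occupy positions 5–7 → each gets rank 5.
H has value 5 → rank 3.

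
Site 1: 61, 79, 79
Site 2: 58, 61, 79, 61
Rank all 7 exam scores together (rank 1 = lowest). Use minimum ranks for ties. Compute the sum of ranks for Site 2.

10

Sorted (ascending): 58, 61, 61, 61, 79, 79, 79
The 3 values of 61 occupy positions 2–4 → each gets rank 2.
The 3 values of 79 occupy positions 5–7 → each gets rank 5.
Site 2 values → pooled ranks: 58→1, 61→2, 79→5, 61→2
Rank sum = 1 + 2 + 5 + 2 = 10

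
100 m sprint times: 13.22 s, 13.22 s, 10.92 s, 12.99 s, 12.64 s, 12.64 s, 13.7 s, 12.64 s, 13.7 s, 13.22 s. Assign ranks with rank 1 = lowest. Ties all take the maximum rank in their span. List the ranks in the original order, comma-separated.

8, 8, 1, 5, 4, 4, 10, 4, 10, 8

Sorted (ascending): 10.92, 12.64, 12.64, 12.64, 12.99, 13.22, 13.22, 13.22, 13.7, 13.7
The 3 values of 12.64 occupy positions 2–4 → each gets rank 4.
The 3 values of 13.22 occupy positions 6–8 → each gets rank 8.
The 2 values of 13.7 occupy positions 9–10 → each gets rank 10.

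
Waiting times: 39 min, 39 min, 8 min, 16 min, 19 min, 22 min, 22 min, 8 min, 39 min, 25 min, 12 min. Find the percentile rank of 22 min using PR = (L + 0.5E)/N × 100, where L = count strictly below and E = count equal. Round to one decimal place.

54.5

N = 11.
Strictly below 22: 5. Equal to 22: 2.
PR = (5 + 0.5·2)/11 × 100 = 54.5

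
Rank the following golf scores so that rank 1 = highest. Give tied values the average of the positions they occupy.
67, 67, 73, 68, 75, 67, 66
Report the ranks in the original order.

Sorted (descending): 75, 73, 68, 67, 67, 67, 66
The 3 values of 67 occupy positions 4–6 → average rank 5.

5, 5, 2, 3, 1, 5, 7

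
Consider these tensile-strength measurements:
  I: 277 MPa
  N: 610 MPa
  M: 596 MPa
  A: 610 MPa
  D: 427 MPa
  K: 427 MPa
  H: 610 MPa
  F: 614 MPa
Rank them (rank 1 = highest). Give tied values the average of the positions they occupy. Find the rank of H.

3

Sorted (descending): 614, 610, 610, 610, 596, 427, 427, 277
The 3 values of 610 occupy positions 2–4 → average rank 3.
The 2 values of 427 occupy positions 6–7 → average rank (6+7)/2 = 6.5.
H has value 610 MPa → rank 3.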